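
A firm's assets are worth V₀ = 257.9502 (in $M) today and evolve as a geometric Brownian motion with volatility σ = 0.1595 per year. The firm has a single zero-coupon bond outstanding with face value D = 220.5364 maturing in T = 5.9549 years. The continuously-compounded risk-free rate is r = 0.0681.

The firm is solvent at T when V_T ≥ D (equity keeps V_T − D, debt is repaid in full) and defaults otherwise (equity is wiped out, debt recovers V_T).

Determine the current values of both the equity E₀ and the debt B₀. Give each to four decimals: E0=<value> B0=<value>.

d₁ = [ln(V₀/D) + (r + σ²/2)T] / (σ√T)
   = [ln(257.9502/220.5364) + (0.0681 + 0.5·0.1595²)·5.9549] / (0.1595·√5.9549)
   = [0.156704 + 0.481276] / 0.389222 = 1.639113
d₂ = d₁ − σ√T = 1.639113 − 0.389222 = 1.249890
N(d₁) = 0.949405,  N(d₂) = 0.894330,  e^(−rT) = 0.666624
E₀ = V₀·N(d₁) − D·e^(−rT)·N(d₂)
   = 257.9502·0.949405 − 220.5364·0.666624·0.894330 = 113.419359
B₀ = V₀ − E₀ = 257.9502 − 113.419359 = 144.530841

E0=113.4194 B0=144.5308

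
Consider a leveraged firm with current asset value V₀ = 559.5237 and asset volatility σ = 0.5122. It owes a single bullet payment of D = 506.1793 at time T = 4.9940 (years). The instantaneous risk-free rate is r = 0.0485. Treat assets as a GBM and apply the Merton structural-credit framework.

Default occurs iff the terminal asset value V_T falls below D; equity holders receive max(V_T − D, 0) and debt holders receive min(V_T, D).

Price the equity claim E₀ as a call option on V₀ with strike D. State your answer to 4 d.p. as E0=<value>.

E0=296.3500

d₁ = [ln(V₀/D) + (r + σ²/2)T] / (σ√T)
   = [ln(559.5237/506.1793) + (0.0485 + 0.5·0.5122²)·4.9940] / (0.5122·√4.9940)
   = [0.100195 + 0.897294] / 1.144627 = 0.871454
d₂ = d₁ − σ√T = 0.871454 − 1.144627 = -0.273173
N(d₁) = 0.808247,  N(d₂) = 0.392360,  e^(−rT) = 0.784892
E₀ = V₀·N(d₁) − D·e^(−rT)·N(d₂)
   = 559.5237·0.808247 − 506.1793·0.784892·0.392360 = 296.350046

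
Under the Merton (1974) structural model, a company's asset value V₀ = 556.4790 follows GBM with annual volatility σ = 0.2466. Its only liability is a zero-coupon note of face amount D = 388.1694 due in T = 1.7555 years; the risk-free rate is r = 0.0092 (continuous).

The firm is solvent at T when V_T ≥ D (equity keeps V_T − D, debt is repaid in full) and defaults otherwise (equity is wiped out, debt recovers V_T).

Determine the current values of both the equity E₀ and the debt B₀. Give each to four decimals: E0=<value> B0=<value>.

d₁ = [ln(V₀/D) + (r + σ²/2)T] / (σ√T)
   = [ln(556.4790/388.1694) + (0.0092 + 0.5·0.2466²)·1.7555] / (0.2466·√1.7555)
   = [0.360188 + 0.069528] / 0.326733 = 1.315187
d₂ = d₁ − σ√T = 1.315187 − 0.326733 = 0.988454
N(d₁) = 0.905776,  N(d₂) = 0.838535,  e^(−rT) = 0.983979
E₀ = V₀·N(d₁) − D·e^(−rT)·N(d₂)
   = 556.4790·0.905776 − 388.1694·0.983979·0.838535 = 183.766751
B₀ = V₀ − E₀ = 556.4790 − 183.766751 = 372.712249

E0=183.7668 B0=372.7122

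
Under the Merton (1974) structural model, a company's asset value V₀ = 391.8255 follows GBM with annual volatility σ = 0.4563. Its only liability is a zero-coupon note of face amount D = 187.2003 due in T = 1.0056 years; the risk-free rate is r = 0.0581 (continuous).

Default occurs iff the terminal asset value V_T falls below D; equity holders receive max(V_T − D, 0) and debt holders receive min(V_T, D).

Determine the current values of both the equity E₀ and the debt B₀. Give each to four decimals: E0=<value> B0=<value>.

E0=217.1961 B0=174.6294

d₁ = [ln(V₀/D) + (r + σ²/2)T] / (σ√T)
   = [ln(391.8255/187.2003) + (0.0581 + 0.5·0.4563²)·1.0056] / (0.4563·√1.0056)
   = [0.738637 + 0.163113] / 0.457576 = 1.970713
d₂ = d₁ − σ√T = 1.970713 − 0.457576 = 1.513137
N(d₁) = 0.975622,  N(d₂) = 0.934878,  e^(−rT) = 0.943249
E₀ = V₀·N(d₁) − D·e^(−rT)·N(d₂)
   = 391.8255·0.975622 − 187.2003·0.943249·0.934878 = 217.196093
B₀ = V₀ − E₀ = 391.8255 − 217.196093 = 174.629407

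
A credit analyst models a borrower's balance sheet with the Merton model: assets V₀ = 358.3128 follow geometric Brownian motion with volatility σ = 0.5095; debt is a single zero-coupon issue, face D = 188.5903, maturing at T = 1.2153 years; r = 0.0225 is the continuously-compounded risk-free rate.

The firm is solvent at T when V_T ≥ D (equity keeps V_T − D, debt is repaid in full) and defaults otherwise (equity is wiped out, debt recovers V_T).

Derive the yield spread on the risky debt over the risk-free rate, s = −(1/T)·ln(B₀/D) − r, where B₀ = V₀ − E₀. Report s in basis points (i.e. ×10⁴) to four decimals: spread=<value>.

spread=367.2070

d₁ = [ln(V₀/D) + (r + σ²/2)T] / (σ√T)
   = [ln(358.3128/188.5903) + (0.0225 + 0.5·0.5095²)·1.2153] / (0.5095·√1.2153)
   = [0.641829 + 0.185084] / 0.561676 = 1.472225
d₂ = d₁ − σ√T = 1.472225 − 0.561676 = 0.910549
N(d₁) = 0.929520,  N(d₂) = 0.818733,  e^(−rT) = 0.973026
E₀ = V₀·N(d₁) − D·e^(−rT)·N(d₂)
   = 358.3128·0.929520 − 188.5903·0.973026·0.818733 = 182.818596
B₀ = V₀ − E₀ = 358.3128 − 182.818596 = 175.494204
spread = −(1/T)·ln(B₀/D) − r = −(1/1.2153)·ln(175.494204/188.5903) − 0.0225 = 0.03672070
in basis points: 0.03672070 × 10⁴ = 367.2070 bp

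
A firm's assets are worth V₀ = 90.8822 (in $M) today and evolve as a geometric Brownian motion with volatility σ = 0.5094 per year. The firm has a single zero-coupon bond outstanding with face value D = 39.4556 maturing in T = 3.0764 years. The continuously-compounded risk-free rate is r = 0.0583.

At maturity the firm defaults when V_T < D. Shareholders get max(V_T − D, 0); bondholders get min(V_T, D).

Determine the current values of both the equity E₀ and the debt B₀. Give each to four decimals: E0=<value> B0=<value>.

d₁ = [ln(V₀/D) + (r + σ²/2)T] / (σ√T)
   = [ln(90.8822/39.4556) + (0.0583 + 0.5·0.5094²)·3.0764] / (0.5094·√3.0764)
   = [0.834388 + 0.578499] / 0.893471 = 1.581347
d₂ = d₁ − σ√T = 1.581347 − 0.893471 = 0.687876
N(d₁) = 0.943101,  N(d₂) = 0.754235,  e^(−rT) = 0.835810
E₀ = V₀·N(d₁) − D·e^(−rT)·N(d₂)
   = 90.8822·0.943101 − 39.4556·0.835810·0.754235 = 60.838379
B₀ = V₀ − E₀ = 90.8822 − 60.838379 = 30.043821

E0=60.8384 B0=30.0438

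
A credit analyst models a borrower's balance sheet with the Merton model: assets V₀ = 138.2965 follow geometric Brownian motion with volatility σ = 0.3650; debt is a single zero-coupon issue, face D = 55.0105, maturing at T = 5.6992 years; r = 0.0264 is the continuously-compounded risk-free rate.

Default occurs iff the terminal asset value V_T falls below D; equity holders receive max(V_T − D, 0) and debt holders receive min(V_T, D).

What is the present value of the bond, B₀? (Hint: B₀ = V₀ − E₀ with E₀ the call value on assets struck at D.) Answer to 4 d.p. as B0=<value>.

d₁ = [ln(V₀/D) + (r + σ²/2)T] / (σ√T)
   = [ln(138.2965/55.0105) + (0.0264 + 0.5·0.3650²)·5.6992] / (0.3650·√5.6992)
   = [0.921876 + 0.530097] / 0.871364 = 1.666321
d₂ = d₁ − σ√T = 1.666321 − 0.871364 = 0.794956
N(d₁) = 0.952175,  N(d₂) = 0.786681,  e^(−rT) = 0.860313
E₀ = V₀·N(d₁) − D·e^(−rT)·N(d₂)
   = 138.2965·0.952175 − 55.0105·0.860313·0.786681 = 94.451858
B₀ = V₀ − E₀ = 138.2965 − 94.451858 = 43.844642

B0=43.8446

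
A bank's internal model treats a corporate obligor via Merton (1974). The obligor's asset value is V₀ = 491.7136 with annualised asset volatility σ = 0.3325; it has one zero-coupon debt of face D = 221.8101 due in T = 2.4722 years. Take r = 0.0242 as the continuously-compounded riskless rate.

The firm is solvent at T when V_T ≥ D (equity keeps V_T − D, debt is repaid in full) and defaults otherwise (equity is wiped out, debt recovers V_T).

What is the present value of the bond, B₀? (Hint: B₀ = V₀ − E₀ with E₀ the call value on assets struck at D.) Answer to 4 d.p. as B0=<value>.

d₁ = [ln(V₀/D) + (r + σ²/2)T] / (σ√T)
   = [ln(491.7136/221.8101) + (0.0242 + 0.5·0.3325²)·2.4722] / (0.3325·√2.4722)
   = [0.796075 + 0.196486] / 0.522797 = 1.898557
d₂ = d₁ − σ√T = 1.898557 − 0.522797 = 1.375759
N(d₁) = 0.971189,  N(d₂) = 0.915552,  e^(−rT) = 0.941927
E₀ = V₀·N(d₁) − D·e^(−rT)·N(d₂)
   = 491.7136·0.971189 − 221.8101·0.941927·0.915552 = 286.261322
B₀ = V₀ − E₀ = 491.7136 − 286.261322 = 205.452278

B0=205.4523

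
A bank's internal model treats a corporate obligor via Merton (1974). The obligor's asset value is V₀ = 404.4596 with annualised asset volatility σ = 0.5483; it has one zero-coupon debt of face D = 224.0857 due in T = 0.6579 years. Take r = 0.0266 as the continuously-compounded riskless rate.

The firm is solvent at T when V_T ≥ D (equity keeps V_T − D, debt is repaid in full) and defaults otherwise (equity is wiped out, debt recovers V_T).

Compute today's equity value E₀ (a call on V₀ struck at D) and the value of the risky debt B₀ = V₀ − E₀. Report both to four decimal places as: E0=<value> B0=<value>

E0=189.4008 B0=215.0588

d₁ = [ln(V₀/D) + (r + σ²/2)T] / (σ√T)
   = [ln(404.4596/224.0857) + (0.0266 + 0.5·0.5483²)·0.6579] / (0.5483·√0.6579)
   = [0.590523 + 0.116393] / 0.444732 = 1.589535
d₂ = d₁ − σ√T = 1.589535 − 0.444732 = 1.144803
N(d₁) = 0.944030,  N(d₂) = 0.873855,  e^(−rT) = 0.982652
E₀ = V₀·N(d₁) − D·e^(−rT)·N(d₂)
   = 404.4596·0.944030 − 224.0857·0.982652·0.873855 = 189.400771
B₀ = V₀ − E₀ = 404.4596 − 189.400771 = 215.058829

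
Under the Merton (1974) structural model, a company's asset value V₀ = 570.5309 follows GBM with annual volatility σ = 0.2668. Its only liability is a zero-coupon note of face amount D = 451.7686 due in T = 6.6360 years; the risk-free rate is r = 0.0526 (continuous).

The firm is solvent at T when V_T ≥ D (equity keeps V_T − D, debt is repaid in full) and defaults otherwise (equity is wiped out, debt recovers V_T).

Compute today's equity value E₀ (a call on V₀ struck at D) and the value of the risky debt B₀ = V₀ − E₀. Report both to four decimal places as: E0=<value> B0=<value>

d₁ = [ln(V₀/D) + (r + σ²/2)T] / (σ√T)
   = [ln(570.5309/451.7686) + (0.0526 + 0.5·0.2668²)·6.6360] / (0.2668·√6.6360)
   = [0.233397 + 0.585236] / 0.687288 = 1.191106
d₂ = d₁ − σ√T = 1.191106 − 0.687288 = 0.503818
N(d₁) = 0.883194,  N(d₂) = 0.692805,  e^(−rT) = 0.705355
E₀ = V₀·N(d₁) − D·e^(−rT)·N(d₂)
   = 570.5309·0.883194 − 451.7686·0.705355·0.692805 = 283.121974
B₀ = V₀ − E₀ = 570.5309 − 283.121974 = 287.408926

E0=283.1220 B0=287.4089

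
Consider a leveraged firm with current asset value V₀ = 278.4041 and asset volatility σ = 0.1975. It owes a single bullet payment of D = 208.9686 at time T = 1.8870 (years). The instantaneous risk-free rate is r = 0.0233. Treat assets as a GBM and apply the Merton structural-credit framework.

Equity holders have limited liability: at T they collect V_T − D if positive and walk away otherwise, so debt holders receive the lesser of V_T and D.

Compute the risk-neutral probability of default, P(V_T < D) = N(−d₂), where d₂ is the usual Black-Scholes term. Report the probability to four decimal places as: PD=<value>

d₁ = [ln(V₀/D) + (r + σ²/2)T] / (σ√T)
   = [ln(278.4041/208.9686) + (0.0233 + 0.5·0.1975²)·1.8870] / (0.1975·√1.8870)
   = [0.286890 + 0.080769] / 0.271302 = 1.355165
d₂ = d₁ − σ√T = 1.355165 − 0.271302 = 1.083863
risk-neutral PD = N(−d₂) = N(-1.083863) = 0.139213

PD=0.1392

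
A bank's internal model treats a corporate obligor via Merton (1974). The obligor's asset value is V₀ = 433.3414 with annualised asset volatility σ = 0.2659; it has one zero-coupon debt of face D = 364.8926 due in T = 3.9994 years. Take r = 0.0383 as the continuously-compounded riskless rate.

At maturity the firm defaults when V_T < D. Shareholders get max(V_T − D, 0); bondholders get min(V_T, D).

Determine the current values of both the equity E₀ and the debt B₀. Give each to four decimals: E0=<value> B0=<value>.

E0=152.0883 B0=281.2531

d₁ = [ln(V₀/D) + (r + σ²/2)T] / (σ√T)
   = [ln(433.3414/364.8926) + (0.0383 + 0.5·0.2659²)·3.9994] / (0.2659·√3.9994)
   = [0.171923 + 0.294561] / 0.531760 = 0.877246
d₂ = d₁ − σ√T = 0.877246 − 0.531760 = 0.345486
N(d₁) = 0.809823,  N(d₂) = 0.635135,  e^(−rT) = 0.857978
E₀ = V₀·N(d₁) − D·e^(−rT)·N(d₂)
   = 433.3414·0.809823 − 364.8926·0.857978·0.635135 = 152.088341
B₀ = V₀ − E₀ = 433.3414 − 152.088341 = 281.253059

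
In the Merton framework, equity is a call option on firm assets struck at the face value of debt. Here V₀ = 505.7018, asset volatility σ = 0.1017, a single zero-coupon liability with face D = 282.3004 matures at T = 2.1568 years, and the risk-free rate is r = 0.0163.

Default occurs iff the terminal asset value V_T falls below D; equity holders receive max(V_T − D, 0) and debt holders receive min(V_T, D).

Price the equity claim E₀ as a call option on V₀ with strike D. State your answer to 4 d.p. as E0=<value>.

E0=233.1537

d₁ = [ln(V₀/D) + (r + σ²/2)T] / (σ√T)
   = [ln(505.7018/282.3004) + (0.0163 + 0.5·0.1017²)·2.1568] / (0.1017·√2.1568)
   = [0.582975 + 0.046310] / 0.149357 = 4.213292
d₂ = d₁ − σ√T = 4.213292 − 0.149357 = 4.063934
N(d₁) = 0.999987,  N(d₂) = 0.999976,  e^(−rT) = 0.965455
E₀ = V₀·N(d₁) − D·e^(−rT)·N(d₂)
   = 505.7018·0.999987 − 282.3004·0.965455·0.999976 = 233.153694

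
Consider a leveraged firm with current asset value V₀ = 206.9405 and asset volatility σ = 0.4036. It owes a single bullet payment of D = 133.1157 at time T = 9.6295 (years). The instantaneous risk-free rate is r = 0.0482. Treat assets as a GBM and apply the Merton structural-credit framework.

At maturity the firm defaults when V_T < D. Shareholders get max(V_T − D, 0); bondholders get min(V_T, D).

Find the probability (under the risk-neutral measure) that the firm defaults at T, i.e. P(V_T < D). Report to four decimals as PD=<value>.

d₁ = [ln(V₀/D) + (r + σ²/2)T] / (σ√T)
   = [ln(206.9405/133.1157) + (0.0482 + 0.5·0.4036²)·9.6295] / (0.4036·√9.6295)
   = [0.441213 + 1.248431] / 1.252429 = 1.349093
d₂ = d₁ − σ√T = 1.349093 − 1.252429 = 0.096665
risk-neutral PD = N(−d₂) = N(-0.096665) = 0.461496

PD=0.4615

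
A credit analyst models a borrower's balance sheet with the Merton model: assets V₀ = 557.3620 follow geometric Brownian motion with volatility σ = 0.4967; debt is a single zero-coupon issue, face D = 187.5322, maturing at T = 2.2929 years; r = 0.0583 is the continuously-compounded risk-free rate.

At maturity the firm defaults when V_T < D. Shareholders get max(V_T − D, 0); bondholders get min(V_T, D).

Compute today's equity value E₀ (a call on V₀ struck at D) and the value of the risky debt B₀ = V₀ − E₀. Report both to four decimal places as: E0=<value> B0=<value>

d₁ = [ln(V₀/D) + (r + σ²/2)T] / (σ√T)
   = [ln(557.3620/187.5322) + (0.0583 + 0.5·0.4967²)·2.2929] / (0.4967·√2.2929)
   = [1.089264 + 0.416518] / 0.752119 = 2.002052
d₂ = d₁ − σ√T = 2.002052 − 0.752119 = 1.249933
N(d₁) = 0.977360,  N(d₂) = 0.894338,  e^(−rT) = 0.874873
E₀ = V₀·N(d₁) − D·e^(−rT)·N(d₂)
   = 557.3620·0.977360 − 187.5322·0.874873·0.894338 = 398.012278
B₀ = V₀ − E₀ = 557.3620 − 398.012278 = 159.349722

E0=398.0123 B0=159.3497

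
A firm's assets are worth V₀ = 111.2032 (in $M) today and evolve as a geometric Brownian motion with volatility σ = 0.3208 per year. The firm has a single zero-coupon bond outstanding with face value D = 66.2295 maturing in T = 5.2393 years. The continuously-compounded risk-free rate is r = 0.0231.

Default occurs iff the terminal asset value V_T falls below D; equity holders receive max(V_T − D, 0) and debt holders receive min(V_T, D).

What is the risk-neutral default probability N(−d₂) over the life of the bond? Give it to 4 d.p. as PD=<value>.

PD=0.3073

d₁ = [ln(V₀/D) + (r + σ²/2)T] / (σ√T)
   = [ln(111.2032/66.2295) + (0.0231 + 0.5·0.3208²)·5.2393] / (0.3208·√5.2393)
   = [0.518233 + 0.390623] / 0.734296 = 1.237725
d₂ = d₁ − σ√T = 1.237725 − 0.734296 = 0.503429
risk-neutral PD = N(−d₂) = N(-0.503429) = 0.307331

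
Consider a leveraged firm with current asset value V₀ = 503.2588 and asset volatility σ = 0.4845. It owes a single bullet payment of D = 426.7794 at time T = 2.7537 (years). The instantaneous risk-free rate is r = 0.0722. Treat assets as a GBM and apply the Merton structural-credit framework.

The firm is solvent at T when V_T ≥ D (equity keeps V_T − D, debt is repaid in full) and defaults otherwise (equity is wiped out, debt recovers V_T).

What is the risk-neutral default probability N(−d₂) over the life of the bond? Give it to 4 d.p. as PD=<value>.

PD=0.4799

d₁ = [ln(V₀/D) + (r + σ²/2)T] / (σ√T)
   = [ln(503.2588/426.7794) + (0.0722 + 0.5·0.4845²)·2.7537] / (0.4845·√2.7537)
   = [0.164837 + 0.522019] / 0.803993 = 0.854307
d₂ = d₁ − σ√T = 0.854307 − 0.803993 = 0.050314
risk-neutral PD = N(−d₂) = N(-0.050314) = 0.479936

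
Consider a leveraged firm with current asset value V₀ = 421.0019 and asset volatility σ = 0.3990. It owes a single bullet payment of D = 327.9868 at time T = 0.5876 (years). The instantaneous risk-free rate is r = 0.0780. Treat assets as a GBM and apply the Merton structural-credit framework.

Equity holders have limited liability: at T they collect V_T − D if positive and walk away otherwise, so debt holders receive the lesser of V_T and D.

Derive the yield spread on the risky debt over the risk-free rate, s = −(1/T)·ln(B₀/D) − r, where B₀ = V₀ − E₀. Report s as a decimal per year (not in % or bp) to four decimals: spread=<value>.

spread=0.0541

d₁ = [ln(V₀/D) + (r + σ²/2)T] / (σ√T)
   = [ln(421.0019/327.9868) + (0.0780 + 0.5·0.3990²)·0.5876] / (0.3990·√0.5876)
   = [0.249664 + 0.092606] / 0.305854 = 1.119064
d₂ = d₁ − σ√T = 1.119064 − 0.305854 = 0.813211
N(d₁) = 0.868444,  N(d₂) = 0.791951,  e^(−rT) = 0.955202
E₀ = V₀·N(d₁) − D·e^(−rT)·N(d₂)
   = 421.0019·0.868444 − 327.9868·0.955202·0.791951 = 117.503193
B₀ = V₀ − E₀ = 421.0019 − 117.503193 = 303.498707
spread = −(1/T)·ln(B₀/D) − r = −(1/0.5876)·ln(303.498707/327.9868) − 0.0780 = 0.05405585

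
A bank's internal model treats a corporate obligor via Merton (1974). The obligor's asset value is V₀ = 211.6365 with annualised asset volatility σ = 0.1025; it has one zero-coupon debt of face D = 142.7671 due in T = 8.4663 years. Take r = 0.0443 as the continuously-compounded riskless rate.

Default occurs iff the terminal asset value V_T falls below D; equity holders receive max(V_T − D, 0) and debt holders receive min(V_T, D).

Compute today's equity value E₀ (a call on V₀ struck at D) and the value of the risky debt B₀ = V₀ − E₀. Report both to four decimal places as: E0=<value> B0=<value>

E0=113.5868 B0=98.0497

d₁ = [ln(V₀/D) + (r + σ²/2)T] / (σ√T)
   = [ln(211.6365/142.7671) + (0.0443 + 0.5·0.1025²)·8.4663] / (0.1025·√8.4663)
   = [0.393656 + 0.419532] / 0.298243 = 2.726590
d₂ = d₁ − σ√T = 2.726590 − 0.298243 = 2.428347
N(d₁) = 0.996800,  N(d₂) = 0.992416,  e^(−rT) = 0.687250
E₀ = V₀·N(d₁) − D·e^(−rT)·N(d₂)
   = 211.6365·0.996800 − 142.7671·0.687250·0.992416 = 113.586756
B₀ = V₀ − E₀ = 211.6365 − 113.586756 = 98.049744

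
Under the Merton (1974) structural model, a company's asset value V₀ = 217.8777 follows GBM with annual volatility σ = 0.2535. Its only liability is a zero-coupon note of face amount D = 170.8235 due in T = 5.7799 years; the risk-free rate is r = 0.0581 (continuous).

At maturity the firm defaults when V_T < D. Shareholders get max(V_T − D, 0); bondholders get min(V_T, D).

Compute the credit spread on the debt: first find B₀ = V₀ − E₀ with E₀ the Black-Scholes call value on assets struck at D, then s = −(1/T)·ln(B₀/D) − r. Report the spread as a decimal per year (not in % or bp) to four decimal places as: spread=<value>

d₁ = [ln(V₀/D) + (r + σ²/2)T] / (σ√T)
   = [ln(217.8777/170.8235) + (0.0581 + 0.5·0.2535²)·5.7799] / (0.2535·√5.7799)
   = [0.243303 + 0.521527] / 0.609450 = 1.254951
d₂ = d₁ − σ√T = 1.254951 − 0.609450 = 0.645501
N(d₁) = 0.895252,  N(d₂) = 0.740699,  e^(−rT) = 0.714757
E₀ = V₀·N(d₁) − D·e^(−rT)·N(d₂)
   = 217.8777·0.895252 − 170.8235·0.714757·0.740699 = 104.618040
B₀ = V₀ − E₀ = 217.8777 − 104.618040 = 113.259660
spread = −(1/T)·ln(B₀/D) − r = −(1/5.7799)·ln(113.259660/170.8235) − 0.0581 = 0.01299947

spread=0.0130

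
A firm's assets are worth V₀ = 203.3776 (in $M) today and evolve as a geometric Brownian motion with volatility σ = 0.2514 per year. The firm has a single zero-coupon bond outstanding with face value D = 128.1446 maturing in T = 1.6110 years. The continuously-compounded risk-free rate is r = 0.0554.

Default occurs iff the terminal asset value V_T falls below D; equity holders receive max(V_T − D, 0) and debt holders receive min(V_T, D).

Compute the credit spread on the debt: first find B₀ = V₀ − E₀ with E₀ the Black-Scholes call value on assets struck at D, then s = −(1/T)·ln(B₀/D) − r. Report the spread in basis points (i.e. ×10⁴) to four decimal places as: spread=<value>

spread=44.3663

d₁ = [ln(V₀/D) + (r + σ²/2)T] / (σ√T)
   = [ln(203.3776/128.1446) + (0.0554 + 0.5·0.2514²)·1.6110] / (0.2514·√1.6110)
   = [0.461905 + 0.140159] / 0.319090 = 1.886815
d₂ = d₁ − σ√T = 1.886815 − 0.319090 = 1.567725
N(d₁) = 0.970407,  N(d₂) = 0.941527,  e^(−rT) = 0.914617
E₀ = V₀·N(d₁) − D·e^(−rT)·N(d₂)
   = 203.3776·0.970407 − 128.1446·0.914617·0.941527 = 87.009027
B₀ = V₀ − E₀ = 203.3776 − 87.009027 = 116.368573
spread = −(1/T)·ln(B₀/D) − r = −(1/1.6110)·ln(116.368573/128.1446) − 0.0554 = 0.00443663
in basis points: 0.00443663 × 10⁴ = 44.3663 bp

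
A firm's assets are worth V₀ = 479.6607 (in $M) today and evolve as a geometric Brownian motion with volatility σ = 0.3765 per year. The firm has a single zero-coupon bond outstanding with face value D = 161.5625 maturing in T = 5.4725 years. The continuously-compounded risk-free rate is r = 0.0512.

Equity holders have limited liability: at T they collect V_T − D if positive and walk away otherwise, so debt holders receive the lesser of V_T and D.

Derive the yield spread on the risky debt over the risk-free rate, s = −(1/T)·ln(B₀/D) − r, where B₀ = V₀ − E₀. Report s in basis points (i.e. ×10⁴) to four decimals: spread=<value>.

d₁ = [ln(V₀/D) + (r + σ²/2)T] / (σ√T)
   = [ln(479.6607/161.5625) + (0.0512 + 0.5·0.3765²)·5.4725] / (0.3765·√5.4725)
   = [1.088187 + 0.668062] / 0.880761 = 1.994014
d₂ = d₁ − σ√T = 1.994014 − 0.880761 = 1.113253
N(d₁) = 0.976925,  N(d₂) = 0.867200,  e^(−rT) = 0.755639
E₀ = V₀·N(d₁) − D·e^(−rT)·N(d₂)
   = 479.6607·0.976925 − 161.5625·0.755639·0.867200 = 362.722116
B₀ = V₀ − E₀ = 479.6607 − 362.722116 = 116.938584
spread = −(1/T)·ln(B₀/D) − r = −(1/5.4725)·ln(116.938584/161.5625) − 0.0512 = 0.00786682
in basis points: 0.00786682 × 10⁴ = 78.6682 bp

spread=78.6682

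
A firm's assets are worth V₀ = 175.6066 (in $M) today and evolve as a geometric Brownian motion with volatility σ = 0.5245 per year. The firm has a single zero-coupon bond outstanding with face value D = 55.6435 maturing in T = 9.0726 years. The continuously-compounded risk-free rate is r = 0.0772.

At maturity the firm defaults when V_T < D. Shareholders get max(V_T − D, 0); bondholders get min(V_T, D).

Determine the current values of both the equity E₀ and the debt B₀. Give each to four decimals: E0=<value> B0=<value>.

d₁ = [ln(V₀/D) + (r + σ²/2)T] / (σ√T)
   = [ln(175.6066/55.6435) + (0.0772 + 0.5·0.5245²)·9.0726] / (0.5245·√9.0726)
   = [1.149281 + 1.948342] / 1.579834 = 1.960727
d₂ = d₁ − σ√T = 1.960727 − 1.579834 = 0.380894
N(d₁) = 0.975045,  N(d₂) = 0.648359,  e^(−rT) = 0.496384
E₀ = V₀·N(d₁) − D·e^(−rT)·N(d₂)
   = 175.6066·0.975045 − 55.6435·0.496384·0.648359 = 153.316225
B₀ = V₀ − E₀ = 175.6066 − 153.316225 = 22.290375

E0=153.3162 B0=22.2904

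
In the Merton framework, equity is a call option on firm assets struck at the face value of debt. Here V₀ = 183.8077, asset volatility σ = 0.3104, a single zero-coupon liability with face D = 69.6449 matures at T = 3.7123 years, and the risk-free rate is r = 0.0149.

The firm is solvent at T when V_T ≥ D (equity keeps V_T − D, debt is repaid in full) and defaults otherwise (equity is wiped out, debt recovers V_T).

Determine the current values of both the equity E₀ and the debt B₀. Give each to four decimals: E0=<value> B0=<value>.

E0=119.0319 B0=64.7758

d₁ = [ln(V₀/D) + (r + σ²/2)T] / (σ√T)
   = [ln(183.8077/69.6449) + (0.0149 + 0.5·0.3104²)·3.7123] / (0.3104·√3.7123)
   = [0.970481 + 0.234150] / 0.598058 = 2.014237
d₂ = d₁ − σ√T = 2.014237 − 0.598058 = 1.416179
N(d₁) = 0.978008,  N(d₂) = 0.921638,  e^(−rT) = 0.946189
E₀ = V₀·N(d₁) − D·e^(−rT)·N(d₂)
   = 183.8077·0.978008 − 69.6449·0.946189·0.921638 = 119.031931
B₀ = V₀ − E₀ = 183.8077 − 119.031931 = 64.775769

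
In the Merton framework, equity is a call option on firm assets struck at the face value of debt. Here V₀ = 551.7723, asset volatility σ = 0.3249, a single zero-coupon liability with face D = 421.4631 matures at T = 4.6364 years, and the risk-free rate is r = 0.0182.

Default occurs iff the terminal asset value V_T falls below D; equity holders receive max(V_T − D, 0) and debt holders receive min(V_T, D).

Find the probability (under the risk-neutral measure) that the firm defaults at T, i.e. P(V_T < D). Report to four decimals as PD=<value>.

PD=0.4380

d₁ = [ln(V₀/D) + (r + σ²/2)T] / (σ√T)
   = [ln(551.7723/421.4631) + (0.0182 + 0.5·0.3249²)·4.6364] / (0.3249·√4.6364)
   = [0.269403 + 0.329092] / 0.699584 = 0.855501
d₂ = d₁ − σ√T = 0.855501 − 0.699584 = 0.155916
risk-neutral PD = N(−d₂) = N(-0.155916) = 0.438050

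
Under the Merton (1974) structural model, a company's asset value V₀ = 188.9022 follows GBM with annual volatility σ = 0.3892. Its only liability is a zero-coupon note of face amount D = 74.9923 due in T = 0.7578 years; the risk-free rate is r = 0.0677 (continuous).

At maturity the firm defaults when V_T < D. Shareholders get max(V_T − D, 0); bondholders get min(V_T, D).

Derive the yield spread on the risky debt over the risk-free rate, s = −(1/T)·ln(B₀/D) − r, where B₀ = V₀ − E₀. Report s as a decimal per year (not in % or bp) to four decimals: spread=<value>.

spread=0.0004

d₁ = [ln(V₀/D) + (r + σ²/2)T] / (σ√T)
   = [ln(188.9022/74.9923) + (0.0677 + 0.5·0.3892²)·0.7578] / (0.3892·√0.7578)
   = [0.923844 + 0.108698] / 0.338805 = 3.047596
d₂ = d₁ − σ√T = 3.047596 − 0.338805 = 2.708791
N(d₁) = 0.998847,  N(d₂) = 0.996624,  e^(−rT) = 0.949991
E₀ = V₀·N(d₁) − D·e^(−rT)·N(d₂)
   = 188.9022·0.998847 − 74.9923·0.949991·0.996624 = 117.682876
B₀ = V₀ − E₀ = 188.9022 − 117.682876 = 71.219324
spread = −(1/T)·ln(B₀/D) − r = −(1/0.7578)·ln(71.219324/74.9923) − 0.0677 = 0.00041989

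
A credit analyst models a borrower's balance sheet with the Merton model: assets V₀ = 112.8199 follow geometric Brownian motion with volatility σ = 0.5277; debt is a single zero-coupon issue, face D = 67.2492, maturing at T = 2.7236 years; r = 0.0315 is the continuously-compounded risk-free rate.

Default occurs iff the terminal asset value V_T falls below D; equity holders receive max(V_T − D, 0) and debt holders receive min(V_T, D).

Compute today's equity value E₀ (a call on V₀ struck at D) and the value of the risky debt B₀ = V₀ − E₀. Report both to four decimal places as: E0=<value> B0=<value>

d₁ = [ln(V₀/D) + (r + σ²/2)T] / (σ√T)
   = [ln(112.8199/67.2492) + (0.0315 + 0.5·0.5277²)·2.7236] / (0.5277·√2.7236)
   = [0.517388 + 0.465010] / 0.870881 = 1.128051
d₂ = d₁ − σ√T = 1.128051 − 0.870881 = 0.257170
N(d₁) = 0.870351,  N(d₂) = 0.601476,  e^(−rT) = 0.917784
E₀ = V₀·N(d₁) − D·e^(−rT)·N(d₂)
   = 112.8199·0.870351 − 67.2492·0.917784·0.601476 = 61.069638
B₀ = V₀ − E₀ = 112.8199 − 61.069638 = 51.750262

E0=61.0696 B0=51.7503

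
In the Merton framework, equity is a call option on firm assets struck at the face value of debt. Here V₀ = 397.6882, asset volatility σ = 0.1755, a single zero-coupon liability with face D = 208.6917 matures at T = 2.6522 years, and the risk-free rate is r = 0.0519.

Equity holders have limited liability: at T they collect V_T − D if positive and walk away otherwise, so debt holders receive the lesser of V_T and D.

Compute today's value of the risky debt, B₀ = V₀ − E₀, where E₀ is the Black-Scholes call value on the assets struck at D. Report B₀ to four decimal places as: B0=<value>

B0=181.7835

d₁ = [ln(V₀/D) + (r + σ²/2)T] / (σ√T)
   = [ln(397.6882/208.6917) + (0.0519 + 0.5·0.1755²)·2.6522] / (0.1755·√2.6522)
   = [0.644810 + 0.178493] / 0.285812 = 2.880579
d₂ = d₁ − σ√T = 2.880579 − 0.285812 = 2.594767
N(d₁) = 0.998015,  N(d₂) = 0.995267,  e^(−rT) = 0.871404
E₀ = V₀·N(d₁) − D·e^(−rT)·N(d₂)
   = 397.6882·0.998015 − 208.6917·0.871404·0.995267 = 215.904717
B₀ = V₀ − E₀ = 397.6882 − 215.904717 = 181.783483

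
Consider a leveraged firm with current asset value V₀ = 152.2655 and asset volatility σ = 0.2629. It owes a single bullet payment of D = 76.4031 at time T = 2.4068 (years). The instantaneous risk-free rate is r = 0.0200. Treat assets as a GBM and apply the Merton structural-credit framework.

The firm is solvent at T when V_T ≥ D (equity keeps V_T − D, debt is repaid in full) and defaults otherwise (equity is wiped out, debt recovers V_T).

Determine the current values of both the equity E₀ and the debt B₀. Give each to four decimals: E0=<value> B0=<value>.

E0=80.0432 B0=72.2223

d₁ = [ln(V₀/D) + (r + σ²/2)T] / (σ√T)
   = [ln(152.2655/76.4031) + (0.0200 + 0.5·0.2629²)·2.4068] / (0.2629·√2.4068)
   = [0.689602 + 0.131311] / 0.407860 = 2.012735
d₂ = d₁ − σ√T = 2.012735 − 0.407860 = 1.604876
N(d₁) = 0.977929,  N(d₂) = 0.945739,  e^(−rT) = 0.953004
E₀ = V₀·N(d₁) − D·e^(−rT)·N(d₂)
   = 152.2655·0.977929 − 76.4031·0.953004·0.945739 = 80.043185
B₀ = V₀ − E₀ = 152.2655 − 80.043185 = 72.222315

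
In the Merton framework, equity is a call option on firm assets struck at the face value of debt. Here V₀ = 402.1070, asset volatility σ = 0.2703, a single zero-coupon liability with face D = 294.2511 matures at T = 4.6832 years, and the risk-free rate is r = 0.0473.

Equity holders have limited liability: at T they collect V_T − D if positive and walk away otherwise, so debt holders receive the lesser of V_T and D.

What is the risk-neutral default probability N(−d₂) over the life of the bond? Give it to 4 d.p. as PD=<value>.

PD=0.2676

d₁ = [ln(V₀/D) + (r + σ²/2)T] / (σ√T)
   = [ln(402.1070/294.2511) + (0.0473 + 0.5·0.2703²)·4.6832] / (0.2703·√4.6832)
   = [0.312285 + 0.392598] / 0.584948 = 1.205034
d₂ = d₁ − σ√T = 1.205034 − 0.584948 = 0.620086
risk-neutral PD = N(−d₂) = N(-0.620086) = 0.267601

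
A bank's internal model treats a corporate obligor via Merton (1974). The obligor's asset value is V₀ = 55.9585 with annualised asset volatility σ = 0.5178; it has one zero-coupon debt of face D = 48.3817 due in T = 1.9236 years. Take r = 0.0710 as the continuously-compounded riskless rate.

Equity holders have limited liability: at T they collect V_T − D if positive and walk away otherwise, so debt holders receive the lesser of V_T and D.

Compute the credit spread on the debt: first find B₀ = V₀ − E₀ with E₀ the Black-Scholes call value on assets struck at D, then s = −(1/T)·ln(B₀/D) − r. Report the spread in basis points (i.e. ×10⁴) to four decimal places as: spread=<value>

d₁ = [ln(V₀/D) + (r + σ²/2)T] / (σ√T)
   = [ln(55.9585/48.3817) + (0.0710 + 0.5·0.5178²)·1.9236] / (0.5178·√1.9236)
   = [0.145489 + 0.394450] / 0.718157 = 0.751840
d₂ = d₁ − σ√T = 0.751840 − 0.718157 = 0.033683
N(d₁) = 0.773926,  N(d₂) = 0.513435,  e^(−rT) = 0.872340
E₀ = V₀·N(d₁) − D·e^(−rT)·N(d₂)
   = 55.9585·0.773926 − 48.3817·0.872340·0.513435 = 21.638074
B₀ = V₀ − E₀ = 55.9585 − 21.638074 = 34.320426
spread = −(1/T)·ln(B₀/D) − r = −(1/1.9236)·ln(34.320426/48.3817) − 0.0710 = 0.10750955
in basis points: 0.10750955 × 10⁴ = 1075.0955 bp

spread=1075.0955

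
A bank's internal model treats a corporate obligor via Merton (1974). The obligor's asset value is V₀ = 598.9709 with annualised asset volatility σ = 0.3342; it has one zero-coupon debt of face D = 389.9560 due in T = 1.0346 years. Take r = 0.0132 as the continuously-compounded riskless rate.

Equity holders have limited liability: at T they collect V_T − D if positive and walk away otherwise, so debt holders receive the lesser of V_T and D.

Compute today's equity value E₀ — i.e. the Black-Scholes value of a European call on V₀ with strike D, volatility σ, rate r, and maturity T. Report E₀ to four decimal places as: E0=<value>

E0=221.6168

d₁ = [ln(V₀/D) + (r + σ²/2)T] / (σ√T)
   = [ln(598.9709/389.9560) + (0.0132 + 0.5·0.3342²)·1.0346] / (0.3342·√1.0346)
   = [0.429179 + 0.071434] / 0.339932 = 1.472683
d₂ = d₁ − σ√T = 1.472683 − 0.339932 = 1.132751
N(d₁) = 0.929582,  N(d₂) = 0.871341,  e^(−rT) = 0.986436
E₀ = V₀·N(d₁) − D·e^(−rT)·N(d₂)
   = 598.9709·0.929582 − 389.9560·0.986436·0.871341 = 221.616759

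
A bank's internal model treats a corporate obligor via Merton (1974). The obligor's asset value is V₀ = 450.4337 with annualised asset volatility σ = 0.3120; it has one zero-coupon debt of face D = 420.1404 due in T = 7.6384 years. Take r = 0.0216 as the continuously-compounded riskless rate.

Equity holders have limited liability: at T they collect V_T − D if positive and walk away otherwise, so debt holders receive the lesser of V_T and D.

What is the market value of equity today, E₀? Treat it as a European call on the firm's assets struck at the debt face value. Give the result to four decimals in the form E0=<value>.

E0=186.2909

d₁ = [ln(V₀/D) + (r + σ²/2)T] / (σ√T)
   = [ln(450.4337/420.1404) + (0.0216 + 0.5·0.3120²)·7.6384] / (0.3120·√7.6384)
   = [0.069622 + 0.536766] / 0.862295 = 0.703225
d₂ = d₁ − σ√T = 0.703225 − 0.862295 = -0.159069
N(d₁) = 0.759042,  N(d₂) = 0.436807,  e^(−rT) = 0.847903
E₀ = V₀·N(d₁) − D·e^(−rT)·N(d₂)
   = 450.4337·0.759042 − 420.1404·0.847903·0.436807 = 186.290905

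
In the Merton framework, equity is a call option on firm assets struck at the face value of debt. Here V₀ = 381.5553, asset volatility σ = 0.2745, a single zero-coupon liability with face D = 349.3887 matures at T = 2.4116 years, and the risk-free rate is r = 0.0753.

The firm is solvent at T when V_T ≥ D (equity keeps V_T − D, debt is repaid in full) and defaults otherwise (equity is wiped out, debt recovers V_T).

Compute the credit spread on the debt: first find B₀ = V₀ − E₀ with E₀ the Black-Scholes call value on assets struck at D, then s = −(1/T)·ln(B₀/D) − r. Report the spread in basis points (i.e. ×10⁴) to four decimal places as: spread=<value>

d₁ = [ln(V₀/D) + (r + σ²/2)T] / (σ√T)
   = [ln(381.5553/349.3887) + (0.0753 + 0.5·0.2745²)·2.4116] / (0.2745·√2.4116)
   = [0.088071 + 0.272451] / 0.426280 = 0.845739
d₂ = d₁ − σ√T = 0.845739 − 0.426280 = 0.419459
N(d₁) = 0.801151,  N(d₂) = 0.662560,  e^(−rT) = 0.833940
E₀ = V₀·N(d₁) − D·e^(−rT)·N(d₂)
   = 381.5553·0.801151 − 349.3887·0.833940·0.662560 = 112.633797
B₀ = V₀ − E₀ = 381.5553 − 112.633797 = 268.921503
spread = −(1/T)·ln(B₀/D) − r = −(1/2.4116)·ln(268.921503/349.3887) − 0.0753 = 0.03324434
in basis points: 0.03324434 × 10⁴ = 332.4434 bp

spread=332.4434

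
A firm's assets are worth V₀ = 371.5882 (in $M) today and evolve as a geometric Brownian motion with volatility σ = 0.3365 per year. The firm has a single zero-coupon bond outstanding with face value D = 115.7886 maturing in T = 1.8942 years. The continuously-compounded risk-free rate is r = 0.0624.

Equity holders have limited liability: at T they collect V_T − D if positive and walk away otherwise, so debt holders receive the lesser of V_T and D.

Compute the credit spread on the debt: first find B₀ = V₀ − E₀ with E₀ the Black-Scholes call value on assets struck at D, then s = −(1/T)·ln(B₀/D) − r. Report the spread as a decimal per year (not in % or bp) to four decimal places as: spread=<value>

d₁ = [ln(V₀/D) + (r + σ²/2)T] / (σ√T)
   = [ln(371.5882/115.7886) + (0.0624 + 0.5·0.3365²)·1.8942] / (0.3365·√1.8942)
   = [1.166020 + 0.225440] / 0.463125 = 3.004505
d₂ = d₁ − σ√T = 3.004505 − 0.463125 = 2.541380
N(d₁) = 0.998670,  N(d₂) = 0.994479,  e^(−rT) = 0.888520
E₀ = V₀·N(d₁) − D·e^(−rT)·N(d₂)
   = 371.5882·0.998670 − 115.7886·0.888520·0.994479 = 268.781453
B₀ = V₀ − E₀ = 371.5882 − 268.781453 = 102.806747
spread = −(1/T)·ln(B₀/D) − r = −(1/1.8942)·ln(102.806747/115.7886) − 0.0624 = 0.00037855

spread=0.0004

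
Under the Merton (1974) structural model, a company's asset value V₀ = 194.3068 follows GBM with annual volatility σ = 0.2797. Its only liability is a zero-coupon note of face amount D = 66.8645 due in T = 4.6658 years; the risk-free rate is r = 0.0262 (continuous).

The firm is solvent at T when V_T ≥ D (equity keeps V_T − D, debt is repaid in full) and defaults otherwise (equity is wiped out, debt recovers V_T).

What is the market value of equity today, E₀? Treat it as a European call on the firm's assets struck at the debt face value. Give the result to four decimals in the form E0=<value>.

d₁ = [ln(V₀/D) + (r + σ²/2)T] / (σ√T)
   = [ln(194.3068/66.8645) + (0.0262 + 0.5·0.2797²)·4.6658] / (0.2797·√4.6658)
   = [1.066770 + 0.304752] / 0.604165 = 2.270111
d₂ = d₁ − σ√T = 2.270111 − 0.604165 = 1.665947
N(d₁) = 0.988400,  N(d₂) = 0.952138,  e^(−rT) = 0.884932
E₀ = V₀·N(d₁) − D·e^(−rT)·N(d₂)
   = 194.3068·0.988400 − 66.8645·0.884932·0.952138 = 135.714219

E0=135.7142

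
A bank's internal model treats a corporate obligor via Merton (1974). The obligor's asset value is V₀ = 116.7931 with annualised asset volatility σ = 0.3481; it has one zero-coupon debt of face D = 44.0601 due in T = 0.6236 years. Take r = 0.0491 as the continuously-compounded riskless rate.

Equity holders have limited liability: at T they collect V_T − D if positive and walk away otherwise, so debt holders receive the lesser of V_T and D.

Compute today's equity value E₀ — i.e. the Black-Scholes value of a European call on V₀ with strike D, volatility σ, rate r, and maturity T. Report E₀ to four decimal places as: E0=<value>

E0=74.0622

d₁ = [ln(V₀/D) + (r + σ²/2)T] / (σ√T)
   = [ln(116.7931/44.0601) + (0.0491 + 0.5·0.3481²)·0.6236] / (0.3481·√0.6236)
   = [0.974849 + 0.068401] / 0.274889 = 3.795171
d₂ = d₁ − σ√T = 3.795171 − 0.274889 = 3.520282
N(d₁) = 0.999926,  N(d₂) = 0.999784,  e^(−rT) = 0.969845
E₀ = V₀·N(d₁) − D·e^(−rT)·N(d₂)
   = 116.7931·0.999926 − 44.0601·0.969845·0.999784 = 74.062216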